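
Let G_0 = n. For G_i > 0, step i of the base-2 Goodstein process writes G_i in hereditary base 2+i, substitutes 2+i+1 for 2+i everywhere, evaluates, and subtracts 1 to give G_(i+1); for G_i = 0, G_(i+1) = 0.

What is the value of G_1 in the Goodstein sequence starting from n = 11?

84

G_0 = 11. HB_2(11) = 2^(2 + 1) + 2 + 1. Bump = 85. G_1 = 84.
G_1 = 84. HB_3(84) = 3^(3 + 1) + 3. Bump = 1028. G_2 = 1027.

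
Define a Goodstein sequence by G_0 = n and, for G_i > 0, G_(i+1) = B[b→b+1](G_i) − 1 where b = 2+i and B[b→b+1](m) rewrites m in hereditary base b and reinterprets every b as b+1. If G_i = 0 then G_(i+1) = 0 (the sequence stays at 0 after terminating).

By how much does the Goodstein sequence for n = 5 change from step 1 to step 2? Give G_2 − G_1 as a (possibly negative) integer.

5 —HB2→ 2^2 + 1 —bump→ 3^3 + 1 = 28 —(−1)→ 27
27 —HB3→ 3^3 —bump→ 4^4 = 256 —(−1)→ 255

228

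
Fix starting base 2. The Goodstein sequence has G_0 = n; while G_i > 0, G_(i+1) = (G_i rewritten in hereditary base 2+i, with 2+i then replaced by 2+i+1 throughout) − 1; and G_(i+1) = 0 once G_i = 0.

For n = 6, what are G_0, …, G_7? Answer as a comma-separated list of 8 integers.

6, 29, 257, 3125, 46655, 98039, 187243, 332147

6 —HB2→ 2^2 + 2 —bump→ 3^3 + 3 = 30 —(−1)→ 29
29 —HB3→ 3^3 + 2 —bump→ 4^4 + 2 = 258 —(−1)→ 257
257 —HB4→ 4^4 + 1 —bump→ 5^5 + 1 = 3126 —(−1)→ 3125
3125 —HB5→ 5^5 —bump→ 6^6 = 46656 —(−1)→ 46655
46655 —HB6→ 5·6^5 + 5·6^4 + 5·6^3 + 5·6^2 + 5·6 + 5 —bump→ 5·7^5 + 5·7^4 + 5·7^3 + 5·7^2 + 5·7 + 5 = 98040 —(−1)→ 98039
98039 —HB7→ 5·7^5 + 5·7^4 + 5·7^3 + 5·7^2 + 5·7 + 4 —bump→ 5·8^5 + 5·8^4 + 5·8^3 + 5·8^2 + 5·8 + 4 = 187244 —(−1)→ 187243
187243 —HB8→ 5·8^5 + 5·8^4 + 5·8^3 + 5·8^2 + 5·8 + 3 —bump→ 5·9^5 + 5·9^4 + 5·9^3 + 5·9^2 + 5·9 + 3 = 332148 —(−1)→ 332147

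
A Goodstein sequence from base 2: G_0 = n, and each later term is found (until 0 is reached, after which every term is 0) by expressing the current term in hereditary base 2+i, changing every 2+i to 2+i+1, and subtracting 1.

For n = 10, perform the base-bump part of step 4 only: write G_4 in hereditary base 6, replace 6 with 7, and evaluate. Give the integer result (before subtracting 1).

4215755

G_0 = 10. HB_2(10) = 2^(2 + 1) + 2. Bump = 84. G_1 = 83.
G_1 = 83. HB_3(83) = 3^(3 + 1) + 2. Bump = 1026. G_2 = 1025.
G_2 = 1025. HB_4(1025) = 4^(4 + 1) + 1. Bump = 15626. G_3 = 15625.
G_3 = 15625. HB_5(15625) = 5^(5 + 1). Bump = 279936. G_4 = 279935.
G_4 = 279935. HB_6(279935) = 5·6^6 + 5·6^5 + 5·6^4 + 5·6^3 + 5·6^2 + 5·6 + 5. Bump = 4215755. G_5 = 4215754.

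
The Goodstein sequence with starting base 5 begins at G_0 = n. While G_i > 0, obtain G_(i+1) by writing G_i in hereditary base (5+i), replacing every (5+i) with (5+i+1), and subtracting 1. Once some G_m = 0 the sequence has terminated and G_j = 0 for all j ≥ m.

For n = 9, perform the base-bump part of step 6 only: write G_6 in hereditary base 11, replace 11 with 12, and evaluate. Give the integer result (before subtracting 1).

8

9 —HB5→ 5 + 4 —bump→ 6 + 4 = 10 —(−1)→ 9
9 —HB6→ 6 + 3 —bump→ 7 + 3 = 10 —(−1)→ 9
9 —HB7→ 7 + 2 —bump→ 8 + 2 = 10 —(−1)→ 9
9 —HB8→ 8 + 1 —bump→ 9 + 1 = 10 —(−1)→ 9
9 —HB9→ 9 —bump→ 10 = 10 —(−1)→ 9
9 —HB10→ 9 —bump→ 9 = 9 —(−1)→ 8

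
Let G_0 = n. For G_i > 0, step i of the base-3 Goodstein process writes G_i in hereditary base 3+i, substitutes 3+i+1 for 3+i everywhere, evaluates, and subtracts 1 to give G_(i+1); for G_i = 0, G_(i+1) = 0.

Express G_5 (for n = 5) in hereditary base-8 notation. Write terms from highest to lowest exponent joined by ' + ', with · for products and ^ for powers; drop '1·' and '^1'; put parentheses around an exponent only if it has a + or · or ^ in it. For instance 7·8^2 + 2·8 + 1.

3

step 0: 5 = 3 + 2; sub 4 for 3: 4 + 2; = 6; G_1 = 6−1 = 5
step 1: 5 = 4 + 1; sub 5 for 4: 5 + 1; = 6; G_2 = 6−1 = 5
step 2: 5 = 5; sub 6 for 5: 6; = 6; G_3 = 6−1 = 5
step 3: 5 = 5; sub 7 for 6: 5; = 5; G_4 = 5−1 = 4
step 4: 4 = 4; sub 8 for 7: 4; = 4; G_5 = 4−1 = 3
step 5: 3 = 3; sub 9 for 8: 3; = 3; G_6 = 3−1 = 2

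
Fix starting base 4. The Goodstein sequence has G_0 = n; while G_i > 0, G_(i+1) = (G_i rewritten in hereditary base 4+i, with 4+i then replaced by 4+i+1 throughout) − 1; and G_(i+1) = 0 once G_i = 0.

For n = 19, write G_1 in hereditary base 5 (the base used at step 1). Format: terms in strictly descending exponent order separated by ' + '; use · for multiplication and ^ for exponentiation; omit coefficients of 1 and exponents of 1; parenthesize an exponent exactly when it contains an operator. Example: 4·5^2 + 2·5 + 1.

G_0=19  [base 4] 4^2 + 3  →[4↦5]→  5^2 + 3 = 28  −1 ⇒ G_1=27
G_1=27  [base 5] 5^2 + 2  →[5↦6]→  6^2 + 2 = 38  −1 ⇒ G_2=37

5^2 + 2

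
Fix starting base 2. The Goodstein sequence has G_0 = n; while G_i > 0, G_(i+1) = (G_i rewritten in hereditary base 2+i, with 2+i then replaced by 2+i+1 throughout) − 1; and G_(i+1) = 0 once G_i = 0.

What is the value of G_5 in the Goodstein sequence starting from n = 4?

109

(0) 4|_2 = 2^2 ↦ 3^3|_3 = 27 ⇒ 26
(1) 26|_3 = 2·3^2 + 2·3 + 2 ↦ 2·4^2 + 2·4 + 2|_4 = 42 ⇒ 41
(2) 41|_4 = 2·4^2 + 2·4 + 1 ↦ 2·5^2 + 2·5 + 1|_5 = 61 ⇒ 60
(3) 60|_5 = 2·5^2 + 2·5 ↦ 2·6^2 + 2·6|_6 = 84 ⇒ 83
(4) 83|_6 = 2·6^2 + 6 + 5 ↦ 2·7^2 + 7 + 5|_7 = 110 ⇒ 109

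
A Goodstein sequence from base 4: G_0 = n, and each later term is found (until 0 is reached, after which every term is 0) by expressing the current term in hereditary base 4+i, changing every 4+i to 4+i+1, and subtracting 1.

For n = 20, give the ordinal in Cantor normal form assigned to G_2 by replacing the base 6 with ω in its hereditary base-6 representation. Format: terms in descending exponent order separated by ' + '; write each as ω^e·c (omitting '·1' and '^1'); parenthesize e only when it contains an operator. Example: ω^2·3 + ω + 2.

ω^2 + 3

(0) 20|_4 = 4^2 + 4 ↦ 5^2 + 5|_5 = 30 ⇒ 29
(1) 29|_5 = 5^2 + 4 ↦ 6^2 + 4|_6 = 40 ⇒ 39
(2) 39|_6 = 6^2 + 3 ↦ 7^2 + 3|_7 = 52 ⇒ 51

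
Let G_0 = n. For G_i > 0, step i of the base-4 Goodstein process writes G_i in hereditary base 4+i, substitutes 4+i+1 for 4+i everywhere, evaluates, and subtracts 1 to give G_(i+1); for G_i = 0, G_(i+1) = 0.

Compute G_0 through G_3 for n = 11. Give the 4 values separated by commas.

G_0 = 11. HB_4(11) = 2·4 + 3. Bump = 13. G_1 = 12.
G_1 = 12. HB_5(12) = 2·5 + 2. Bump = 14. G_2 = 13.
G_2 = 13. HB_6(13) = 2·6 + 1. Bump = 15. G_3 = 14.

11, 12, 13, 14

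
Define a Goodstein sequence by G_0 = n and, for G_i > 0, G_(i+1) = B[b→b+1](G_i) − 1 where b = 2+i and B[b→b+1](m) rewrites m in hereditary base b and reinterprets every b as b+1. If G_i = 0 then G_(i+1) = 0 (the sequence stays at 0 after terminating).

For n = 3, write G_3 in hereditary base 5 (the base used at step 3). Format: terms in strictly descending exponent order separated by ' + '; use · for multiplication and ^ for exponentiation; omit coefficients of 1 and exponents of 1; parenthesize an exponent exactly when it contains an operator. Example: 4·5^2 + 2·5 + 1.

base 2: 3 = 2 + 1; at 3: 3 + 1 = 4; next = 3
base 3: 3 = 3; at 4: 4 = 4; next = 3
base 4: 3 = 3; at 5: 3 = 3; next = 2
base 5: 2 = 2; at 6: 2 = 2; next = 1

2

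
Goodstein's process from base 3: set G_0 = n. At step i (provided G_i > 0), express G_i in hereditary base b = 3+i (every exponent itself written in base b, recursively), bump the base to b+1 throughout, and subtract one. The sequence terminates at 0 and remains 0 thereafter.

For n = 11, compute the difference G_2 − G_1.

8

G_0 = 11. HB_3(11) = 3^2 + 2. Bump = 18. G_1 = 17.
G_1 = 17. HB_4(17) = 4^2 + 1. Bump = 26. G_2 = 25.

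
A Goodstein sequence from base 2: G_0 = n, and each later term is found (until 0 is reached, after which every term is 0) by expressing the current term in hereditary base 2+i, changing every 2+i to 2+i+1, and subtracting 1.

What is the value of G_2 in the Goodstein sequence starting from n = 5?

255

G_0 = 5. HB_2(5) = 2^2 + 1. Bump = 28. G_1 = 27.
G_1 = 27. HB_3(27) = 3^3. Bump = 256. G_2 = 255.
G_2 = 255. HB_4(255) = 3·4^3 + 3·4^2 + 3·4 + 3. Bump = 468. G_3 = 467.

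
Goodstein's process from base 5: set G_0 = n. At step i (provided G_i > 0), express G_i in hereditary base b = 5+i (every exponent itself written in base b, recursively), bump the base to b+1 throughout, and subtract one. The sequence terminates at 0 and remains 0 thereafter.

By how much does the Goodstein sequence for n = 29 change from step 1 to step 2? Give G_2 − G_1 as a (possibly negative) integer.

i=0: 29 = 5^2 + 4 (b=5); 5→6: 6^2 + 4 = 40; 40−1 = 39
i=1: 39 = 6^2 + 3 (b=6); 6→7: 7^2 + 3 = 52; 52−1 = 51

12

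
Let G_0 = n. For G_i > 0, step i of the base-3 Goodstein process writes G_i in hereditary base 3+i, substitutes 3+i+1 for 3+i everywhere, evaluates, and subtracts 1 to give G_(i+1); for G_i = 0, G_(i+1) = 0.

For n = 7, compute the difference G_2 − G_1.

base 3: 7 = 2·3 + 1; at 4: 2·4 + 1 = 9; next = 8
base 4: 8 = 2·4; at 5: 2·5 = 10; next = 9

1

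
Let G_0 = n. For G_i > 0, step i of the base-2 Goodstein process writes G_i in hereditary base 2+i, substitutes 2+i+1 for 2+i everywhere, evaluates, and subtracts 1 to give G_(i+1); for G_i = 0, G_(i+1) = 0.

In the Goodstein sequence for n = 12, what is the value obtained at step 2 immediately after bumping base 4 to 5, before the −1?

15686

base 2: 12 = 2^(2 + 1) + 2^2; at 3: 3^(3 + 1) + 3^3 = 108; next = 107
base 3: 107 = 3^(3 + 1) + 2·3^2 + 2·3 + 2; at 4: 4^(4 + 1) + 2·4^2 + 2·4 + 2 = 1066; next = 1065
base 4: 1065 = 4^(4 + 1) + 2·4^2 + 2·4 + 1; at 5: 5^(5 + 1) + 2·5^2 + 2·5 + 1 = 15686; next = 15685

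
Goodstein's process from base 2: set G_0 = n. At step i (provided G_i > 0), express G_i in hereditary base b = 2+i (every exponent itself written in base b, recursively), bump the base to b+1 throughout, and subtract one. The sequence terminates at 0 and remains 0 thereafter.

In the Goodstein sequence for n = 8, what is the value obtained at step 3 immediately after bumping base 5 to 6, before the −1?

step 0: 8 = 2^(2 + 1); sub 3 for 2: 3^(3 + 1); = 81; G_1 = 81−1 = 80
step 1: 80 = 2·3^3 + 2·3^2 + 2·3 + 2; sub 4 for 3: 2·4^4 + 2·4^2 + 2·4 + 2; = 554; G_2 = 554−1 = 553
step 2: 553 = 2·4^4 + 2·4^2 + 2·4 + 1; sub 5 for 4: 2·5^5 + 2·5^2 + 2·5 + 1; = 6311; G_3 = 6311−1 = 6310
step 3: 6310 = 2·5^5 + 2·5^2 + 2·5; sub 6 for 5: 2·6^6 + 2·6^2 + 2·6; = 93396; G_4 = 93396−1 = 93395

93396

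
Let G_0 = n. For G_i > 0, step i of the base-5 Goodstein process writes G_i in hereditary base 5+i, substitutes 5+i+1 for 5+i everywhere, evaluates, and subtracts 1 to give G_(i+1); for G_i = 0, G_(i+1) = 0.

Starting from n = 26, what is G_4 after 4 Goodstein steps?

58

26 —HB5→ 5^2 + 1 —bump→ 6^2 + 1 = 37 —(−1)→ 36
36 —HB6→ 6^2 —bump→ 7^2 = 49 —(−1)→ 48
48 —HB7→ 6·7 + 6 —bump→ 6·8 + 6 = 54 —(−1)→ 53
53 —HB8→ 6·8 + 5 —bump→ 6·9 + 5 = 59 —(−1)→ 58
58 —HB9→ 6·9 + 4 —bump→ 6·10 + 4 = 64 —(−1)→ 63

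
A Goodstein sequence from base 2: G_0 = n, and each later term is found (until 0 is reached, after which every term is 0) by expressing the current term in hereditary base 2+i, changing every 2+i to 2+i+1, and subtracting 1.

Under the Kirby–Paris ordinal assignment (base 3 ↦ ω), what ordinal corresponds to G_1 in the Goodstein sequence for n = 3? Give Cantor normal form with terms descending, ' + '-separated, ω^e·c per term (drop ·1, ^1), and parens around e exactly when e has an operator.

i=0: 3 = 2 + 1 (b=2); 2→3: 3 + 1 = 4; 4−1 = 3
i=1: 3 = 3 (b=3); 3→4: 4 = 4; 4−1 = 3

ω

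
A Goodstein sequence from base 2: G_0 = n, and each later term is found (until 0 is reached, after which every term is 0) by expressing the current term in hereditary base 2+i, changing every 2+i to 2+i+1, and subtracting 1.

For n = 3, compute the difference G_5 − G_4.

[0] 3 ≡ 2 + 1 (base 2). Lift 3: 4. −1: 3.
[1] 3 ≡ 3 (base 3). Lift 4: 4. −1: 3.
[2] 3 ≡ 3 (base 4). Lift 5: 3. −1: 2.
[3] 2 ≡ 2 (base 5). Lift 6: 2. −1: 1.
[4] 1 ≡ 1 (base 6). Lift 7: 1. −1: 0.

-1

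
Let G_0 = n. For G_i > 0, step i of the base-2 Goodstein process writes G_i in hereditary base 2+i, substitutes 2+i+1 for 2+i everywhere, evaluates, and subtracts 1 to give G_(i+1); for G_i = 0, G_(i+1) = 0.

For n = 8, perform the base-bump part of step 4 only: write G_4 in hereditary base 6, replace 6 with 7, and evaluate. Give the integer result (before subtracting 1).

G_0=8  [base 2] 2^(2 + 1)  →[2↦3]→  3^(3 + 1) = 81  −1 ⇒ G_1=80
G_1=80  [base 3] 2·3^3 + 2·3^2 + 2·3 + 2  →[3↦4]→  2·4^4 + 2·4^2 + 2·4 + 2 = 554  −1 ⇒ G_2=553
G_2=553  [base 4] 2·4^4 + 2·4^2 + 2·4 + 1  →[4↦5]→  2·5^5 + 2·5^2 + 2·5 + 1 = 6311  −1 ⇒ G_3=6310
G_3=6310  [base 5] 2·5^5 + 2·5^2 + 2·5  →[5↦6]→  2·6^6 + 2·6^2 + 2·6 = 93396  −1 ⇒ G_4=93395

1647196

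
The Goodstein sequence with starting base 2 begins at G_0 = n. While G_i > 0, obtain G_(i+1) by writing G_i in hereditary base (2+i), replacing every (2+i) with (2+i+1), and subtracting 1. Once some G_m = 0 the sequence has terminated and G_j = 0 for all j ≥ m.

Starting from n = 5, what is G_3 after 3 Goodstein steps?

467

base 2: 5 = 2^2 + 1; at 3: 3^3 + 1 = 28; next = 27
base 3: 27 = 3^3; at 4: 4^4 = 256; next = 255
base 4: 255 = 3·4^3 + 3·4^2 + 3·4 + 3; at 5: 3·5^3 + 3·5^2 + 3·5 + 3 = 468; next = 467
base 5: 467 = 3·5^3 + 3·5^2 + 3·5 + 2; at 6: 3·6^3 + 3·6^2 + 3·6 + 2 = 776; next = 775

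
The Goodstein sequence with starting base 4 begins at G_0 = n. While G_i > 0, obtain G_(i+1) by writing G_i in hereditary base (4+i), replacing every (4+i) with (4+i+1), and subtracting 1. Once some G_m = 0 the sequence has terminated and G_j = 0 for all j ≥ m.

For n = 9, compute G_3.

[0] 9 ≡ 2·4 + 1 (base 4). Lift 5: 11. −1: 10.
[1] 10 ≡ 2·5 (base 5). Lift 6: 12. −1: 11.
[2] 11 ≡ 6 + 5 (base 6). Lift 7: 12. −1: 11.
[3] 11 ≡ 7 + 4 (base 7). Lift 8: 12. −1: 11.

11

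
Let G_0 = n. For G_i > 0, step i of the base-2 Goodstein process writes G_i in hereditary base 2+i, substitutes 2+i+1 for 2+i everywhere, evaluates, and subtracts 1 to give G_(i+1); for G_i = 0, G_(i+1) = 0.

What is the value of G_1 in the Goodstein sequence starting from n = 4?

4 —HB2→ 2^2 —bump→ 3^3 = 27 —(−1)→ 26
26 —HB3→ 2·3^2 + 2·3 + 2 —bump→ 2·4^2 + 2·4 + 2 = 42 —(−1)→ 41

26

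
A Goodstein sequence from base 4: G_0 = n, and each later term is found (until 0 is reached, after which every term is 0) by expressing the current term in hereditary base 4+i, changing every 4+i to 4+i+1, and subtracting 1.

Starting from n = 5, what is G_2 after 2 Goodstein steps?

G_0 = 5. HB_4(5) = 4 + 1. Bump = 6. G_1 = 5.
G_1 = 5. HB_5(5) = 5. Bump = 6. G_2 = 5.
G_2 = 5. HB_6(5) = 5. Bump = 5. G_3 = 4.

5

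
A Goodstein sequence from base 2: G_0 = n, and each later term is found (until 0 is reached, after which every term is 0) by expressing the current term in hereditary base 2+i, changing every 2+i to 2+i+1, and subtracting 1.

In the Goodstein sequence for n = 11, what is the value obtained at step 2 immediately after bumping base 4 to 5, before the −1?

G_0 = 11. HB_2(11) = 2^(2 + 1) + 2 + 1. Bump = 85. G_1 = 84.
G_1 = 84. HB_3(84) = 3^(3 + 1) + 3. Bump = 1028. G_2 = 1027.
G_2 = 1027. HB_4(1027) = 4^(4 + 1) + 3. Bump = 15628. G_3 = 15627.

15628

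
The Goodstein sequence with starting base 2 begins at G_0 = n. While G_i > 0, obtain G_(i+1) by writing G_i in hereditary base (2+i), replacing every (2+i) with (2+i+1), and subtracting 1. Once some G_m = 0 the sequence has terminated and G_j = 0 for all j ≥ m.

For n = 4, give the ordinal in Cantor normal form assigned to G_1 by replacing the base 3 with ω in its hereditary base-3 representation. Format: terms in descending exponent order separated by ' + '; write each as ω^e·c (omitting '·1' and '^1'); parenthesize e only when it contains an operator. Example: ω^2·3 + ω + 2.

step 0: 4 = 2^2; sub 3 for 2: 3^3; = 27; G_1 = 27−1 = 26
step 1: 26 = 2·3^2 + 2·3 + 2; sub 4 for 3: 2·4^2 + 2·4 + 2; = 42; G_2 = 42−1 = 41

ω^2·2 + ω·2 + 2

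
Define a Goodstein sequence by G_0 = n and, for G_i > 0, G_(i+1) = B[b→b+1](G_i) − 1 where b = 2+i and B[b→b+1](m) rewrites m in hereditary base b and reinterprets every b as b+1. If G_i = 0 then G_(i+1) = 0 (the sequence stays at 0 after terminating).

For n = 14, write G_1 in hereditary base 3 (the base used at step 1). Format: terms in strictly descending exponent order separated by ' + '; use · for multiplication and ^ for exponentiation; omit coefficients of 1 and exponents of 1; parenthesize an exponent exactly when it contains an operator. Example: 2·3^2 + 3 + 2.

3^(3 + 1) + 3^3 + 2

i=0: 14 = 2^(2 + 1) + 2^2 + 2 (b=2); 2→3: 3^(3 + 1) + 3^3 + 3 = 111; 111−1 = 110
i=1: 110 = 3^(3 + 1) + 3^3 + 2 (b=3); 3→4: 4^(4 + 1) + 4^4 + 2 = 1282; 1282−1 = 1281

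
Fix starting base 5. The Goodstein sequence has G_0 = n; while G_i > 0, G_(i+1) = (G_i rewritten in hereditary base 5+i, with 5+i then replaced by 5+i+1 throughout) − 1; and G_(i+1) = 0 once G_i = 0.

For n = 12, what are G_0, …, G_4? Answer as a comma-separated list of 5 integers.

12, 13, 14, 15, 15

12 —HB5→ 2·5 + 2 —bump→ 2·6 + 2 = 14 —(−1)→ 13
13 —HB6→ 2·6 + 1 —bump→ 2·7 + 1 = 15 —(−1)→ 14
14 —HB7→ 2·7 —bump→ 2·8 = 16 —(−1)→ 15
15 —HB8→ 8 + 7 —bump→ 9 + 7 = 16 —(−1)→ 15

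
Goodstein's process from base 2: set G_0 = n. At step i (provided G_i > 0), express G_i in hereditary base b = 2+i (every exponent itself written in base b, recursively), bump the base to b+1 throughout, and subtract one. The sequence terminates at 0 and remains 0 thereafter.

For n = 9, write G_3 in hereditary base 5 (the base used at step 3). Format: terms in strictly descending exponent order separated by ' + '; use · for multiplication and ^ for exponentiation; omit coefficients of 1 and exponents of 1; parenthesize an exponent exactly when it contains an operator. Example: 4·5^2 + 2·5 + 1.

3·5^5 + 3·5^3 + 3·5^2 + 3·5 + 2

G_0=9  [base 2] 2^(2 + 1) + 1  →[2↦3]→  3^(3 + 1) + 1 = 82  −1 ⇒ G_1=81
G_1=81  [base 3] 3^(3 + 1)  →[3↦4]→  4^(4 + 1) = 1024  −1 ⇒ G_2=1023
G_2=1023  [base 4] 3·4^4 + 3·4^3 + 3·4^2 + 3·4 + 3  →[4↦5]→  3·5^5 + 3·5^3 + 3·5^2 + 3·5 + 3 = 9843  −1 ⇒ G_3=9842
G_3=9842  [base 5] 3·5^5 + 3·5^3 + 3·5^2 + 3·5 + 2  →[5↦6]→  3·6^6 + 3·6^3 + 3·6^2 + 3·6 + 2 = 140744  −1 ⇒ G_4=140743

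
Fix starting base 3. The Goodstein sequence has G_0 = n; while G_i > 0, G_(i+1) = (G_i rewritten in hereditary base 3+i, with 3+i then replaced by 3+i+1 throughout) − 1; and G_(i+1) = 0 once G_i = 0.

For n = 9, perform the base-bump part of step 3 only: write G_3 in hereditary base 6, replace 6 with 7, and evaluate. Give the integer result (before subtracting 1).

base 3: 9 = 3^2; at 4: 4^2 = 16; next = 15
base 4: 15 = 3·4 + 3; at 5: 3·5 + 3 = 18; next = 17
base 5: 17 = 3·5 + 2; at 6: 3·6 + 2 = 20; next = 19
base 6: 19 = 3·6 + 1; at 7: 3·7 + 1 = 22; next = 21

22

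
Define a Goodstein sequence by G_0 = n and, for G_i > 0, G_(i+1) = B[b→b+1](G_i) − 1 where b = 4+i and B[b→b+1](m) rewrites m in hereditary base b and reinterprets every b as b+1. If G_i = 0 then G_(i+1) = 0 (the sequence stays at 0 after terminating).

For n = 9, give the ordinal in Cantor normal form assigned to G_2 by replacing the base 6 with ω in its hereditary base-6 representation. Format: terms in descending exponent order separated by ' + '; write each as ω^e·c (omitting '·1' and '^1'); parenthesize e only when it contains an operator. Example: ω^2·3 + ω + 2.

ω + 5

G_0=9  [base 4] 2·4 + 1  →[4↦5]→  2·5 + 1 = 11  −1 ⇒ G_1=10
G_1=10  [base 5] 2·5  →[5↦6]→  2·6 = 12  −1 ⇒ G_2=11
G_2=11  [base 6] 6 + 5  →[6↦7]→  7 + 5 = 12  −1 ⇒ G_3=11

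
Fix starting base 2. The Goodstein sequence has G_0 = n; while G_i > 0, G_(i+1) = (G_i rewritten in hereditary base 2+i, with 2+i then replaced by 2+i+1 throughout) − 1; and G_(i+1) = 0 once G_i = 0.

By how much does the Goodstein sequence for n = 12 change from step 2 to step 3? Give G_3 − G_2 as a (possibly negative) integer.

14620

(0) 12|_2 = 2^(2 + 1) + 2^2 ↦ 3^(3 + 1) + 3^3|_3 = 108 ⇒ 107
(1) 107|_3 = 3^(3 + 1) + 2·3^2 + 2·3 + 2 ↦ 4^(4 + 1) + 2·4^2 + 2·4 + 2|_4 = 1066 ⇒ 1065
(2) 1065|_4 = 4^(4 + 1) + 2·4^2 + 2·4 + 1 ↦ 5^(5 + 1) + 2·5^2 + 2·5 + 1|_5 = 15686 ⇒ 15685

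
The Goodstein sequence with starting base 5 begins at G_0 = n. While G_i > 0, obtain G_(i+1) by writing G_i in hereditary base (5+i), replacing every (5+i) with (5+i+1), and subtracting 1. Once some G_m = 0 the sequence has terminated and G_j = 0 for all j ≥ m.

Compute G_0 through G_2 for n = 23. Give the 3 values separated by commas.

23, 26, 29

(0) 23|_5 = 4·5 + 3 ↦ 4·6 + 3|_6 = 27 ⇒ 26
(1) 26|_6 = 4·6 + 2 ↦ 4·7 + 2|_7 = 30 ⇒ 29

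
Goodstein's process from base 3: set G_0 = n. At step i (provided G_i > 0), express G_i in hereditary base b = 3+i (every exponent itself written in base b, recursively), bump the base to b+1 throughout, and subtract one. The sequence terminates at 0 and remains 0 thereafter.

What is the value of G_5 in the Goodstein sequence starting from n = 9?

(0) 9|_3 = 3^2 ↦ 4^2|_4 = 16 ⇒ 15
(1) 15|_4 = 3·4 + 3 ↦ 3·5 + 3|_5 = 18 ⇒ 17
(2) 17|_5 = 3·5 + 2 ↦ 3·6 + 2|_6 = 20 ⇒ 19
(3) 19|_6 = 3·6 + 1 ↦ 3·7 + 1|_7 = 22 ⇒ 21
(4) 21|_7 = 3·7 ↦ 3·8|_8 = 24 ⇒ 23

23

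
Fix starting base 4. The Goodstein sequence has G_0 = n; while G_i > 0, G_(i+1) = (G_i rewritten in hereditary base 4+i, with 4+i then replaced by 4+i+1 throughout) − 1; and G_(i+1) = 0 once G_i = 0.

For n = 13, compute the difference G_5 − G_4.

G_0=13  [base 4] 3·4 + 1  →[4↦5]→  3·5 + 1 = 16  −1 ⇒ G_1=15
G_1=15  [base 5] 3·5  →[5↦6]→  3·6 = 18  −1 ⇒ G_2=17
G_2=17  [base 6] 2·6 + 5  →[6↦7]→  2·7 + 5 = 19  −1 ⇒ G_3=18
G_3=18  [base 7] 2·7 + 4  →[7↦8]→  2·8 + 4 = 20  −1 ⇒ G_4=19
G_4=19  [base 8] 2·8 + 3  →[8↦9]→  2·9 + 3 = 21  −1 ⇒ G_5=20

1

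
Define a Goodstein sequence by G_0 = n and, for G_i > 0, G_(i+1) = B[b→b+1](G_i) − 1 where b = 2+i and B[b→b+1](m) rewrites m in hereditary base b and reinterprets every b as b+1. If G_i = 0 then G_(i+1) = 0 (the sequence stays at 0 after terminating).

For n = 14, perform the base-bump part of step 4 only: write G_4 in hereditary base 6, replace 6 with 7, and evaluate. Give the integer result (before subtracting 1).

5862841

14 —HB2→ 2^(2 + 1) + 2^2 + 2 —bump→ 3^(3 + 1) + 3^3 + 3 = 111 —(−1)→ 110
110 —HB3→ 3^(3 + 1) + 3^3 + 2 —bump→ 4^(4 + 1) + 4^4 + 2 = 1282 —(−1)→ 1281
1281 —HB4→ 4^(4 + 1) + 4^4 + 1 —bump→ 5^(5 + 1) + 5^5 + 1 = 18751 —(−1)→ 18750
18750 —HB5→ 5^(5 + 1) + 5^5 —bump→ 6^(6 + 1) + 6^6 = 326592 —(−1)→ 326591
326591 —HB6→ 6^(6 + 1) + 5·6^5 + 5·6^4 + 5·6^3 + 5·6^2 + 5·6 + 5 —bump→ 7^(7 + 1) + 5·7^5 + 5·7^4 + 5·7^3 + 5·7^2 + 5·7 + 5 = 5862841 —(−1)→ 5862840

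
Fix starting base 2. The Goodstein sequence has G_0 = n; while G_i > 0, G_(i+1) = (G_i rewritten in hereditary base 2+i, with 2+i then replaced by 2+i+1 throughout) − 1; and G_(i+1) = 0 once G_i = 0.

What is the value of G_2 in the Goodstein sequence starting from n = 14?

[0] 14 ≡ 2^(2 + 1) + 2^2 + 2 (base 2). Lift 3: 111. −1: 110.
[1] 110 ≡ 3^(3 + 1) + 3^3 + 2 (base 3). Lift 4: 1282. −1: 1281.
[2] 1281 ≡ 4^(4 + 1) + 4^4 + 1 (base 4). Lift 5: 18751. −1: 18750.

1281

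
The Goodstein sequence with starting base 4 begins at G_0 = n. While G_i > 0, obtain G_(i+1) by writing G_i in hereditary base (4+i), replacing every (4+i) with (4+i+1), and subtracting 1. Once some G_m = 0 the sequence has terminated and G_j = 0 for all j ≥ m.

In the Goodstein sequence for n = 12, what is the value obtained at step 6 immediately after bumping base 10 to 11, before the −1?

20

[0] 12 ≡ 3·4 (base 4). Lift 5: 15. −1: 14.
[1] 14 ≡ 2·5 + 4 (base 5). Lift 6: 16. −1: 15.
[2] 15 ≡ 2·6 + 3 (base 6). Lift 7: 17. −1: 16.
[3] 16 ≡ 2·7 + 2 (base 7). Lift 8: 18. −1: 17.
[4] 17 ≡ 2·8 + 1 (base 8). Lift 9: 19. −1: 18.
[5] 18 ≡ 2·9 (base 9). Lift 10: 20. −1: 19.
[6] 19 ≡ 10 + 9 (base 10). Lift 11: 20. −1: 19.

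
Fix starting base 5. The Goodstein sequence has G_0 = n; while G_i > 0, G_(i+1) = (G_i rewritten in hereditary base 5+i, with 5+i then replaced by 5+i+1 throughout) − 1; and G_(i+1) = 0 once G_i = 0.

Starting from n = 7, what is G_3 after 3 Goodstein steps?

[0] 7 ≡ 5 + 2 (base 5). Lift 6: 8. −1: 7.
[1] 7 ≡ 6 + 1 (base 6). Lift 7: 8. −1: 7.
[2] 7 ≡ 7 (base 7). Lift 8: 8. −1: 7.
[3] 7 ≡ 7 (base 8). Lift 9: 7. −1: 6.

7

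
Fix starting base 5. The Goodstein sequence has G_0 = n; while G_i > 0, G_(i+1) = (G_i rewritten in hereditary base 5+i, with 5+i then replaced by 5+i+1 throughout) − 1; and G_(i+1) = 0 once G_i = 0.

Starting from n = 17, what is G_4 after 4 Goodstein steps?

24

G_0=17  [base 5] 3·5 + 2  →[5↦6]→  3·6 + 2 = 20  −1 ⇒ G_1=19
G_1=19  [base 6] 3·6 + 1  →[6↦7]→  3·7 + 1 = 22  −1 ⇒ G_2=21
G_2=21  [base 7] 3·7  →[7↦8]→  3·8 = 24  −1 ⇒ G_3=23
G_3=23  [base 8] 2·8 + 7  →[8↦9]→  2·9 + 7 = 25  −1 ⇒ G_4=24
G_4=24  [base 9] 2·9 + 6  →[9↦10]→  2·10 + 6 = 26  −1 ⇒ G_5=25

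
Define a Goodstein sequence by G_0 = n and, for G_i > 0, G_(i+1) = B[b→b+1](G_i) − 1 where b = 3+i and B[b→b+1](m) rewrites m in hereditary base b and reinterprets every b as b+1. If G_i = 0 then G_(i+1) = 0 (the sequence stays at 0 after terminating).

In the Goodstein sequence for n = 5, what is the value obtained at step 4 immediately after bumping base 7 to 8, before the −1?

G_0 = 5. HB_3(5) = 3 + 2. Bump = 6. G_1 = 5.
G_1 = 5. HB_4(5) = 4 + 1. Bump = 6. G_2 = 5.
G_2 = 5. HB_5(5) = 5. Bump = 6. G_3 = 5.
G_3 = 5. HB_6(5) = 5. Bump = 5. G_4 = 4.
G_4 = 4. HB_7(4) = 4. Bump = 4. G_5 = 3.

4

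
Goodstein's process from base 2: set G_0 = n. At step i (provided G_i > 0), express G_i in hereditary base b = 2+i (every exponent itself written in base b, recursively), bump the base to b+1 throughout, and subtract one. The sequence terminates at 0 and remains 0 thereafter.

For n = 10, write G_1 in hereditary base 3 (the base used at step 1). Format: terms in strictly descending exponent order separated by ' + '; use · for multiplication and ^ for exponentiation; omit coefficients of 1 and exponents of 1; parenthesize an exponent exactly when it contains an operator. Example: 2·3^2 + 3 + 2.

3^(3 + 1) + 2

G_0=10  [base 2] 2^(2 + 1) + 2  →[2↦3]→  3^(3 + 1) + 3 = 84  −1 ⇒ G_1=83
G_1=83  [base 3] 3^(3 + 1) + 2  →[3↦4]→  4^(4 + 1) + 2 = 1026  −1 ⇒ G_2=1025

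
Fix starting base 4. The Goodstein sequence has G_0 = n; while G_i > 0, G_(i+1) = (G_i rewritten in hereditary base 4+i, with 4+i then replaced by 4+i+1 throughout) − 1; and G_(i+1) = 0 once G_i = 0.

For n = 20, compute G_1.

29

(0) 20|_4 = 4^2 + 4 ↦ 5^2 + 5|_5 = 30 ⇒ 29
(1) 29|_5 = 5^2 + 4 ↦ 6^2 + 4|_6 = 40 ⇒ 39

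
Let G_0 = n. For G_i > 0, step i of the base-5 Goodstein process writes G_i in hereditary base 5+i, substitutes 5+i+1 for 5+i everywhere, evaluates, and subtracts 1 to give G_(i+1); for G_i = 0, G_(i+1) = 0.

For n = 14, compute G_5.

19

base 5: 14 = 2·5 + 4; at 6: 2·6 + 4 = 16; next = 15
base 6: 15 = 2·6 + 3; at 7: 2·7 + 3 = 17; next = 16
base 7: 16 = 2·7 + 2; at 8: 2·8 + 2 = 18; next = 17
base 8: 17 = 2·8 + 1; at 9: 2·9 + 1 = 19; next = 18
base 9: 18 = 2·9; at 10: 2·10 = 20; next = 19
base 10: 19 = 10 + 9; at 11: 11 + 9 = 20; next = 19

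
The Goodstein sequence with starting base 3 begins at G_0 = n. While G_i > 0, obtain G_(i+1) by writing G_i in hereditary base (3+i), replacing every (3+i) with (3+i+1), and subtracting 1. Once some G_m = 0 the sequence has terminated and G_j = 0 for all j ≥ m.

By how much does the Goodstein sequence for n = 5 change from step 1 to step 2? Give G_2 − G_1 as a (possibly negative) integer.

0

(0) 5|_3 = 3 + 2 ↦ 4 + 2|_4 = 6 ⇒ 5
(1) 5|_4 = 4 + 1 ↦ 5 + 1|_5 = 6 ⇒ 5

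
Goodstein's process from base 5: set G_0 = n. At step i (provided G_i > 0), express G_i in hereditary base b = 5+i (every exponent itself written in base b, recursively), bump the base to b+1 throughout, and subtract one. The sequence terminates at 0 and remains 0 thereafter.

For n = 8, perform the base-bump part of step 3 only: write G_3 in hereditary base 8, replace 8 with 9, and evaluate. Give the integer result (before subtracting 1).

9

[0] 8 ≡ 5 + 3 (base 5). Lift 6: 9. −1: 8.
[1] 8 ≡ 6 + 2 (base 6). Lift 7: 9. −1: 8.
[2] 8 ≡ 7 + 1 (base 7). Lift 8: 9. −1: 8.
[3] 8 ≡ 8 (base 8). Lift 9: 9. −1: 8.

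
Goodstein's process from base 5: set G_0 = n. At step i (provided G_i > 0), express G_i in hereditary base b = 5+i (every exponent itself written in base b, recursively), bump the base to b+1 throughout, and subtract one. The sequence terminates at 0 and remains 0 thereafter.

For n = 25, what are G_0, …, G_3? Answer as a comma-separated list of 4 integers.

(0) 25|_5 = 5^2 ↦ 6^2|_6 = 36 ⇒ 35
(1) 35|_6 = 5·6 + 5 ↦ 5·7 + 5|_7 = 40 ⇒ 39
(2) 39|_7 = 5·7 + 4 ↦ 5·8 + 4|_8 = 44 ⇒ 43

25, 35, 39, 43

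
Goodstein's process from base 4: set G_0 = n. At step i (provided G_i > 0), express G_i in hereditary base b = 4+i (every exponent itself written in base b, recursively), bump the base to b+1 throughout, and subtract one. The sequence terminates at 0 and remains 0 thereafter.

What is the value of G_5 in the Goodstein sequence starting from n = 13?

20

[0] 13 ≡ 3·4 + 1 (base 4). Lift 5: 16. −1: 15.
[1] 15 ≡ 3·5 (base 5). Lift 6: 18. −1: 17.
[2] 17 ≡ 2·6 + 5 (base 6). Lift 7: 19. −1: 18.
[3] 18 ≡ 2·7 + 4 (base 7). Lift 8: 20. −1: 19.
[4] 19 ≡ 2·8 + 3 (base 8). Lift 9: 21. −1: 20.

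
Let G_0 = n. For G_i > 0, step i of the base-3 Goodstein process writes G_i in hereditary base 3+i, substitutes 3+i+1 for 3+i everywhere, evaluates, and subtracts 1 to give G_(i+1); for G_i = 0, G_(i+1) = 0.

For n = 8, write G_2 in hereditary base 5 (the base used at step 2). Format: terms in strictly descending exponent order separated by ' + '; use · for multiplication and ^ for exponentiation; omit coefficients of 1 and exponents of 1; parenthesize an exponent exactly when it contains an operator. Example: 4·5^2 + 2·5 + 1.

2·5

base 3: 8 = 2·3 + 2; at 4: 2·4 + 2 = 10; next = 9
base 4: 9 = 2·4 + 1; at 5: 2·5 + 1 = 11; next = 10
base 5: 10 = 2·5; at 6: 2·6 = 12; next = 11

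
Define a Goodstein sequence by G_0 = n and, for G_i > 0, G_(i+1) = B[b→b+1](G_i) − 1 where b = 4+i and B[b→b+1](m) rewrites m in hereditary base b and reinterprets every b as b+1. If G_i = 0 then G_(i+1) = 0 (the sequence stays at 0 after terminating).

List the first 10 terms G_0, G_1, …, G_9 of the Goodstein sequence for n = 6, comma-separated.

6, 6, 6, 6, 5, 4, 3, 2, 1, 0

base 4: 6 = 4 + 2; at 5: 5 + 2 = 7; next = 6
base 5: 6 = 5 + 1; at 6: 6 + 1 = 7; next = 6
base 6: 6 = 6; at 7: 7 = 7; next = 6
base 7: 6 = 6; at 8: 6 = 6; next = 5
base 8: 5 = 5; at 9: 5 = 5; next = 4
base 9: 4 = 4; at 10: 4 = 4; next = 3
base 10: 3 = 3; at 11: 3 = 3; next = 2
base 11: 2 = 2; at 12: 2 = 2; next = 1
base 12: 1 = 1; at 13: 1 = 1; next = 0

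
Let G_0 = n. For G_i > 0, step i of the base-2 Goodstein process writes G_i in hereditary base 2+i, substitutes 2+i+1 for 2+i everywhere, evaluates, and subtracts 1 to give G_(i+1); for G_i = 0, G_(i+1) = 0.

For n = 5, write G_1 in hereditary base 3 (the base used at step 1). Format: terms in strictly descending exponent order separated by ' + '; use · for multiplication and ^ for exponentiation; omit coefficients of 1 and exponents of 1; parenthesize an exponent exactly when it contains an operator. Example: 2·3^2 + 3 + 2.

3^3

G_0 = 5. HB_2(5) = 2^2 + 1. Bump = 28. G_1 = 27.
G_1 = 27. HB_3(27) = 3^3. Bump = 256. G_2 = 255.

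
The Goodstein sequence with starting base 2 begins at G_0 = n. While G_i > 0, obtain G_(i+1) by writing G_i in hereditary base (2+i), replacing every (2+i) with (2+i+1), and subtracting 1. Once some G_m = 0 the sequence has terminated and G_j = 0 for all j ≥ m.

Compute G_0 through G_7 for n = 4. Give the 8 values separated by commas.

i=0: 4 = 2^2 (b=2); 2→3: 3^3 = 27; 27−1 = 26
i=1: 26 = 2·3^2 + 2·3 + 2 (b=3); 3→4: 2·4^2 + 2·4 + 2 = 42; 42−1 = 41
i=2: 41 = 2·4^2 + 2·4 + 1 (b=4); 4→5: 2·5^2 + 2·5 + 1 = 61; 61−1 = 60
i=3: 60 = 2·5^2 + 2·5 (b=5); 5→6: 2·6^2 + 2·6 = 84; 84−1 = 83
i=4: 83 = 2·6^2 + 6 + 5 (b=6); 6→7: 2·7^2 + 7 + 5 = 110; 110−1 = 109
i=5: 109 = 2·7^2 + 7 + 4 (b=7); 7→8: 2·8^2 + 8 + 4 = 140; 140−1 = 139
i=6: 139 = 2·8^2 + 8 + 3 (b=8); 8→9: 2·9^2 + 9 + 3 = 174; 174−1 = 173

4, 26, 41, 60, 83, 109, 139, 173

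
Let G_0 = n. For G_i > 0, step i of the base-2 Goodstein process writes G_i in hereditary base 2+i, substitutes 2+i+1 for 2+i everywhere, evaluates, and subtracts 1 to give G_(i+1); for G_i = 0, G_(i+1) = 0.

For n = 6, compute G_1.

29

G_0=6  [base 2] 2^2 + 2  →[2↦3]→  3^3 + 3 = 30  −1 ⇒ G_1=29
G_1=29  [base 3] 3^3 + 2  →[3↦4]→  4^4 + 2 = 258  −1 ⇒ G_2=257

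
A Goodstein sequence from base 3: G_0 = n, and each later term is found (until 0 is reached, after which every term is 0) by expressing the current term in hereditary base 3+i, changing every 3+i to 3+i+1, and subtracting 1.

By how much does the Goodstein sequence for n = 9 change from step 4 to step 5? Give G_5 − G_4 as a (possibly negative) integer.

(0) 9|_3 = 3^2 ↦ 4^2|_4 = 16 ⇒ 15
(1) 15|_4 = 3·4 + 3 ↦ 3·5 + 3|_5 = 18 ⇒ 17
(2) 17|_5 = 3·5 + 2 ↦ 3·6 + 2|_6 = 20 ⇒ 19
(3) 19|_6 = 3·6 + 1 ↦ 3·7 + 1|_7 = 22 ⇒ 21
(4) 21|_7 = 3·7 ↦ 3·8|_8 = 24 ⇒ 23

2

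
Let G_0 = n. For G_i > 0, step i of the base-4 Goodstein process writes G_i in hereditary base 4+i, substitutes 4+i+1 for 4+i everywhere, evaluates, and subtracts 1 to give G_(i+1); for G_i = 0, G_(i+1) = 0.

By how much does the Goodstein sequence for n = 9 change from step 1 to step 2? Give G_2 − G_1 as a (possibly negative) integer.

1

9 —HB4→ 2·4 + 1 —bump→ 2·5 + 1 = 11 —(−1)→ 10
10 —HB5→ 2·5 —bump→ 2·6 = 12 —(−1)→ 11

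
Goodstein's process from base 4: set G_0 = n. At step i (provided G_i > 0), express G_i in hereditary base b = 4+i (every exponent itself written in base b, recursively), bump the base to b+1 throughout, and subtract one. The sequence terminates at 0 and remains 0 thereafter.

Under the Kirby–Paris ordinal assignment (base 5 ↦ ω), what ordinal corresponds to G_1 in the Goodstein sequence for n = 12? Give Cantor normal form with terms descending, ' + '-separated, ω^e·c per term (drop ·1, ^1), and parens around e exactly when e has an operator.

G_0 = 12. HB_4(12) = 3·4. Bump = 15. G_1 = 14.
G_1 = 14. HB_5(14) = 2·5 + 4. Bump = 16. G_2 = 15.

ω·2 + 4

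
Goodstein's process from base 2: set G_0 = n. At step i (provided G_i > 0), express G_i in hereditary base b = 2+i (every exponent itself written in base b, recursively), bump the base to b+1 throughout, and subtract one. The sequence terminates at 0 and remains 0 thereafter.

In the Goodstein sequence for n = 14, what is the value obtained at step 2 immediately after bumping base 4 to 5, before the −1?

i=0: 14 = 2^(2 + 1) + 2^2 + 2 (b=2); 2→3: 3^(3 + 1) + 3^3 + 3 = 111; 111−1 = 110
i=1: 110 = 3^(3 + 1) + 3^3 + 2 (b=3); 3→4: 4^(4 + 1) + 4^4 + 2 = 1282; 1282−1 = 1281

18751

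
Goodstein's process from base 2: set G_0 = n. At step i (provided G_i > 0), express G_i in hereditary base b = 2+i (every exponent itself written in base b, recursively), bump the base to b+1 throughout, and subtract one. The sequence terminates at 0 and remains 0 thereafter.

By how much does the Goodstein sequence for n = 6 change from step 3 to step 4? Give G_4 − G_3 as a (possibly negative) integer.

43530

[0] 6 ≡ 2^2 + 2 (base 2). Lift 3: 30. −1: 29.
[1] 29 ≡ 3^3 + 2 (base 3). Lift 4: 258. −1: 257.
[2] 257 ≡ 4^4 + 1 (base 4). Lift 5: 3126. −1: 3125.
[3] 3125 ≡ 5^5 (base 5). Lift 6: 46656. −1: 46655.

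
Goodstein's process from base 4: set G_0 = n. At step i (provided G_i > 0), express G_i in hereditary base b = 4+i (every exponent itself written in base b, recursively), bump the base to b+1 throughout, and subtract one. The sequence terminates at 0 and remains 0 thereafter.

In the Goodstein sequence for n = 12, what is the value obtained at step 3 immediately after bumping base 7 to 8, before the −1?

12 —HB4→ 3·4 —bump→ 3·5 = 15 —(−1)→ 14
14 —HB5→ 2·5 + 4 —bump→ 2·6 + 4 = 16 —(−1)→ 15
15 —HB6→ 2·6 + 3 —bump→ 2·7 + 3 = 17 —(−1)→ 16

18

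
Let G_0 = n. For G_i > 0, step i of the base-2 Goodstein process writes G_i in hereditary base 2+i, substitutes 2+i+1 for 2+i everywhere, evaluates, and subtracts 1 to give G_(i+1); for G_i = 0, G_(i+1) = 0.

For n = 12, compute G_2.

1065

[0] 12 ≡ 2^(2 + 1) + 2^2 (base 2). Lift 3: 108. −1: 107.
[1] 107 ≡ 3^(3 + 1) + 2·3^2 + 2·3 + 2 (base 3). Lift 4: 1066. −1: 1065.
[2] 1065 ≡ 4^(4 + 1) + 2·4^2 + 2·4 + 1 (base 4). Lift 5: 15686. −1: 15685.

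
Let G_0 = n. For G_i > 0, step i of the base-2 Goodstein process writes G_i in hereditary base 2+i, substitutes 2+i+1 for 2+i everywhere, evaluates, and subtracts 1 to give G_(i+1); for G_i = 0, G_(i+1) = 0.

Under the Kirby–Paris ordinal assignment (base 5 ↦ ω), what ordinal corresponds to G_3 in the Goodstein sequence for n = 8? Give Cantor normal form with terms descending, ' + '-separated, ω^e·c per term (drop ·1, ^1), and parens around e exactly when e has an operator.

ω^ω·2 + ω^2·2 + ω·2

base 2: 8 = 2^(2 + 1); at 3: 3^(3 + 1) = 81; next = 80
base 3: 80 = 2·3^3 + 2·3^2 + 2·3 + 2; at 4: 2·4^4 + 2·4^2 + 2·4 + 2 = 554; next = 553
base 4: 553 = 2·4^4 + 2·4^2 + 2·4 + 1; at 5: 2·5^5 + 2·5^2 + 2·5 + 1 = 6311; next = 6310
base 5: 6310 = 2·5^5 + 2·5^2 + 2·5; at 6: 2·6^6 + 2·6^2 + 2·6 = 93396; next = 93395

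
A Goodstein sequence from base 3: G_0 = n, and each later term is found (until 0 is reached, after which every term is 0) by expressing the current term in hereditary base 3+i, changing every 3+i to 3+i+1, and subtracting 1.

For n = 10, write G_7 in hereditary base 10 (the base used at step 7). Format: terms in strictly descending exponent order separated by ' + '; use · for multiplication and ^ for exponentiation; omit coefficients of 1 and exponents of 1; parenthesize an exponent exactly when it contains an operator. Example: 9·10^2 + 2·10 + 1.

base 3: 10 = 3^2 + 1; at 4: 4^2 + 1 = 17; next = 16
base 4: 16 = 4^2; at 5: 5^2 = 25; next = 24
base 5: 24 = 4·5 + 4; at 6: 4·6 + 4 = 28; next = 27
base 6: 27 = 4·6 + 3; at 7: 4·7 + 3 = 31; next = 30
base 7: 30 = 4·7 + 2; at 8: 4·8 + 2 = 34; next = 33
base 8: 33 = 4·8 + 1; at 9: 4·9 + 1 = 37; next = 36
base 9: 36 = 4·9; at 10: 4·10 = 40; next = 39

3·10 + 9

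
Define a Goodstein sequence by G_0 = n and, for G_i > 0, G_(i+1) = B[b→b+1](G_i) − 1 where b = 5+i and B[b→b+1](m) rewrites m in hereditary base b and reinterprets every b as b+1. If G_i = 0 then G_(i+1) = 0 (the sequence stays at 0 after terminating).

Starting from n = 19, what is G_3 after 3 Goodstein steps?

G_0=19  [base 5] 3·5 + 4  →[5↦6]→  3·6 + 4 = 22  −1 ⇒ G_1=21
G_1=21  [base 6] 3·6 + 3  →[6↦7]→  3·7 + 3 = 24  −1 ⇒ G_2=23
G_2=23  [base 7] 3·7 + 2  →[7↦8]→  3·8 + 2 = 26  −1 ⇒ G_3=25
G_3=25  [base 8] 3·8 + 1  →[8↦9]→  3·9 + 1 = 28  −1 ⇒ G_4=27

25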